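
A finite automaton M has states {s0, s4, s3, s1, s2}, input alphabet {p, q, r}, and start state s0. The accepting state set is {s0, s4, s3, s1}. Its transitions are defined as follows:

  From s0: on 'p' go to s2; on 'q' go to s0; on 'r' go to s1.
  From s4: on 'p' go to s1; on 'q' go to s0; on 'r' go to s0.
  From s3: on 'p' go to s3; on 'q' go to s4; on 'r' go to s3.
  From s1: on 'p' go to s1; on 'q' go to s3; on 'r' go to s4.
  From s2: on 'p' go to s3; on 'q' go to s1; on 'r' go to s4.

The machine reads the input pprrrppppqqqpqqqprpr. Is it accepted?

Yes

s0 → s2 → s3 → s3 → s3 → s3 → s3 → s3 → s3 → s3 → s4 → s0 → s0 → s2 → s1 → s3 → s4 → s1 → s4 → s1 → s4
End state s4 is accepting.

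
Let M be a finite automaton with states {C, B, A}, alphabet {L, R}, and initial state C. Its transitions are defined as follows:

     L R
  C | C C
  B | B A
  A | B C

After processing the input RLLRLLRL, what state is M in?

C

start at C
read 'R': C → C
read 'L': C → C
read 'L': C → C
read 'R': C → C
read 'L': C → C
read 'L': C → C
read 'R': C → C
read 'L': C → C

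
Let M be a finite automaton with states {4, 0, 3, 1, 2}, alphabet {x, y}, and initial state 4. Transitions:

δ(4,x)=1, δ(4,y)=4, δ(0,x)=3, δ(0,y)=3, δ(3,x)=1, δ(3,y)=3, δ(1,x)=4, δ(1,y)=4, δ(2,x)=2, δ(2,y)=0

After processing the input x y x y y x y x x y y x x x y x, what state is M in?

start at 4
read 'x': 4 → 1
read 'y': 1 → 4
read 'x': 4 → 1
read 'y': 1 → 4
read 'y': 4 → 4
read 'x': 4 → 1
read 'y': 1 → 4
read 'x': 4 → 1
read 'x': 1 → 4
read 'y': 4 → 4
read 'y': 4 → 4
read 'x': 4 → 1
read 'x': 1 → 4
read 'x': 4 → 1
read 'y': 1 → 4
read 'x': 4 → 1

1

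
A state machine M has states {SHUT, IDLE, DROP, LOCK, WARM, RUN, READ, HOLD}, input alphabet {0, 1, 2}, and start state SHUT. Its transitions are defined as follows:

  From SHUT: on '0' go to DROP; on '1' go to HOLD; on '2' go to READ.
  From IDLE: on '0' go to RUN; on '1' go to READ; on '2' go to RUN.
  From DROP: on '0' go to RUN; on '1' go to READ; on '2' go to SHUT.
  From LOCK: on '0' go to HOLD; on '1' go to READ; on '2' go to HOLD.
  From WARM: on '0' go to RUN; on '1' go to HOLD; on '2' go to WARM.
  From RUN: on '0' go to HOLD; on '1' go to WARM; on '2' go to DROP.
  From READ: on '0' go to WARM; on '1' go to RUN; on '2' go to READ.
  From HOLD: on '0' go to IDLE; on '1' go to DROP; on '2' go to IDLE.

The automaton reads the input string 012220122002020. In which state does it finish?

start at SHUT
read '0': SHUT → DROP
read '1': DROP → READ
read '2': READ → READ
read '2': READ → READ
read '2': READ → READ
read '0': READ → WARM
read '1': WARM → HOLD
read '2': HOLD → IDLE
read '2': IDLE → RUN
read '0': RUN → HOLD
read '0': HOLD → IDLE
read '2': IDLE → RUN
read '0': RUN → HOLD
read '2': HOLD → IDLE
read '0': IDLE → RUN

RUN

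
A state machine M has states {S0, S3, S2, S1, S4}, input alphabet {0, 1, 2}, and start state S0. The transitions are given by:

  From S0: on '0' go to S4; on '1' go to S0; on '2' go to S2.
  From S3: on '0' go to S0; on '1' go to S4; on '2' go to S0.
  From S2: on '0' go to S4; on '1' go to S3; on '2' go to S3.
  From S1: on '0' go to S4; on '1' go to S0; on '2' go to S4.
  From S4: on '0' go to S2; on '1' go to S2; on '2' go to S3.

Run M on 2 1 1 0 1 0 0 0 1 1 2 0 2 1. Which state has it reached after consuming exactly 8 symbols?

S0 → S2 → S3 → S4 → S2 → S3 → S0 → S4 → S2
After 8 symbols: S2.

S2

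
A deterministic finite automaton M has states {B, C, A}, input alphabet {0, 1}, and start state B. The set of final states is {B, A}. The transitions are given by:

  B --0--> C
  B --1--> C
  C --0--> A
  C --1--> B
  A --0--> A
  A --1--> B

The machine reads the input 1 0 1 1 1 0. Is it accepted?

No

start at B
read '1': B → C
read '0': C → A
read '1': A → B
read '1': B → C
read '1': C → B
read '0': B → C
End state C is not accepting.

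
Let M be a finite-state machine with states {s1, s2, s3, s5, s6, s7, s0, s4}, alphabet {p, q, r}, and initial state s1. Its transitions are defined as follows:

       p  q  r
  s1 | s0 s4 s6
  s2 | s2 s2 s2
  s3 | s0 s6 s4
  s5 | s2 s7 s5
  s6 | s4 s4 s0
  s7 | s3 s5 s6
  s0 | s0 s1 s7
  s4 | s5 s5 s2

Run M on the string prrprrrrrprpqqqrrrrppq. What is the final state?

s1 → s0 → s7 → s6 → s4 → s2 → s2 → s2 → s2 → s2 → s2 → s2 → s2 → s2 → s2 → s2 → s2 → s2 → s2 → s2 → s2 → s2 → s2

s2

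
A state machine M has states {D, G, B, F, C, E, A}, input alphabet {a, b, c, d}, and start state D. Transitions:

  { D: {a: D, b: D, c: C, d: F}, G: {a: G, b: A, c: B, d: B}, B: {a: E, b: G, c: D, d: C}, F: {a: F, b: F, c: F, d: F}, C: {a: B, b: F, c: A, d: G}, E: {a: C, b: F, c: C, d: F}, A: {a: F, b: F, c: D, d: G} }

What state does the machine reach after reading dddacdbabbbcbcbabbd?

F

Trace: D -d-> F -d-> F -d-> F -a-> F -c-> F -d-> F -b-> F -a-> F -b-> F -b-> F -b-> F -c-> F -b-> F -c-> F -b-> F -a-> F -b-> F -b-> F -d-> F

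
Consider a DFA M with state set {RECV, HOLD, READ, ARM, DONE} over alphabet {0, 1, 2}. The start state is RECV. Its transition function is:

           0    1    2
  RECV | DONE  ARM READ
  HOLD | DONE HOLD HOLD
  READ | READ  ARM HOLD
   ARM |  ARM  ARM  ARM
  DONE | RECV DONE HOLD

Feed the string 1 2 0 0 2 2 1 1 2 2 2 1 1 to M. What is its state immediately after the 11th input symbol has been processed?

Trace: RECV -1-> ARM -2-> ARM -0-> ARM -0-> ARM -2-> ARM -2-> ARM -1-> ARM -1-> ARM -2-> ARM -2-> ARM -2-> ARM
After 11 symbols: ARM.

ARM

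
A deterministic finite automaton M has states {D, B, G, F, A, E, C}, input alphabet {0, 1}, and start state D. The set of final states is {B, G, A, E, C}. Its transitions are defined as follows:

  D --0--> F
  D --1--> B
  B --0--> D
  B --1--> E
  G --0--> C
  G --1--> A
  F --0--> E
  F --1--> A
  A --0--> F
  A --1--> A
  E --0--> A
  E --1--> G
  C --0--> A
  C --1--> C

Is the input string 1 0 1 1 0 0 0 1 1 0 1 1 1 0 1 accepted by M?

D → B → D → B → E → A → F → E → G → A → F → A → A → A → F → A
End state A is accepting.

Yes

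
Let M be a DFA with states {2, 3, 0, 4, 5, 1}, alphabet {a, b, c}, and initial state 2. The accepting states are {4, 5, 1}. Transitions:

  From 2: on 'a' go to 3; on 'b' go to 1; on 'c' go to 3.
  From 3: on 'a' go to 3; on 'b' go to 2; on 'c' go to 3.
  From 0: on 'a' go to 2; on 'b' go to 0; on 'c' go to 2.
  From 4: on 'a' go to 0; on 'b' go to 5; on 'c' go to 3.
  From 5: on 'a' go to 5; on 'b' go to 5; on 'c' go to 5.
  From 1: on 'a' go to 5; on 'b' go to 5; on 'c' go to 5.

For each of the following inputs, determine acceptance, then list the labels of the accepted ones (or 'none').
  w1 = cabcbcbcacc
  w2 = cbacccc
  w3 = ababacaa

w1:
  start at 2
  read 'c': 2 → 3
  read 'a': 3 → 3
  read 'b': 3 → 2
  read 'c': 2 → 3
  read 'b': 3 → 2
  read 'c': 2 → 3
  read 'b': 3 → 2
  read 'c': 2 → 3
  read 'a': 3 → 3
  read 'c': 3 → 3
  read 'c': 3 → 3
  end 3, rejected
w2:
  start at 2
  read 'c': 2 → 3
  read 'b': 3 → 2
  read 'a': 2 → 3
  read 'c': 3 → 3
  read 'c': 3 → 3
  read 'c': 3 → 3
  read 'c': 3 → 3
  end 3, rejected
w3:
  start at 2
  read 'a': 2 → 3
  read 'b': 3 → 2
  read 'a': 2 → 3
  read 'b': 3 → 2
  read 'a': 2 → 3
  read 'c': 3 → 3
  read 'a': 3 → 3
  read 'a': 3 → 3
  end 3, rejected

none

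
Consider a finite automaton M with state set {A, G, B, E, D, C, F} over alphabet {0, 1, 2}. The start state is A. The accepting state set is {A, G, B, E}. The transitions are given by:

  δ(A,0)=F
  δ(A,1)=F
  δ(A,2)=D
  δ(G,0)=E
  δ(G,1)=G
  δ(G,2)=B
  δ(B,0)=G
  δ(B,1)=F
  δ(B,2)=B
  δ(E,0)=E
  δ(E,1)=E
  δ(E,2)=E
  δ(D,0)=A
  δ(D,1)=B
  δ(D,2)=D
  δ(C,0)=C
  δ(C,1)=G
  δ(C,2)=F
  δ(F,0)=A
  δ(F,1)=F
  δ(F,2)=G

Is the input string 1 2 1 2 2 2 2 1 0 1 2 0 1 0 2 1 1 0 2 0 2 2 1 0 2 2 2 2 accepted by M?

Trace: A -1-> F -2-> G -1-> G -2-> B -2-> B -2-> B -2-> B -1-> F -0-> A -1-> F -2-> G -0-> E -1-> E -0-> E -2-> E -1-> E -1-> E -0-> E -2-> E -0-> E -2-> E -2-> E -1-> E -0-> E -2-> E -2-> E -2-> E -2-> E
End state E is accepting.

Yes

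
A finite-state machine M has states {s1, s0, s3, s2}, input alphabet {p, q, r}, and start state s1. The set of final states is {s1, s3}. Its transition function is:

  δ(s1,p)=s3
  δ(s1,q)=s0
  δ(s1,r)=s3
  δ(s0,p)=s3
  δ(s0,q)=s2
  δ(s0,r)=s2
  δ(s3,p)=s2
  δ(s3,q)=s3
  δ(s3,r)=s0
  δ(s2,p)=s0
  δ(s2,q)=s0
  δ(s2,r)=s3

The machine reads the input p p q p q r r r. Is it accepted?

Yes

start at s1
read 'p': s1 → s3
read 'p': s3 → s2
read 'q': s2 → s0
read 'p': s0 → s3
read 'q': s3 → s3
read 'r': s3 → s0
read 'r': s0 → s2
read 'r': s2 → s3
End state s3 is accepting.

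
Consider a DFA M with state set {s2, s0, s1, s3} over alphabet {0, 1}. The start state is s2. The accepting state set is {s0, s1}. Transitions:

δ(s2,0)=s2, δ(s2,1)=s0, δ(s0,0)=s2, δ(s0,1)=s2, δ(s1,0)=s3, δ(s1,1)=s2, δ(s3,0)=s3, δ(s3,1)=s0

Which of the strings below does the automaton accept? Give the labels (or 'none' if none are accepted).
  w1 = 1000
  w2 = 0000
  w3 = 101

w3

w1: s2 → s0 → s2 → s2 → s2  → end s2, rejected
w2: s2 → s2 → s2 → s2 → s2  → end s2, rejected
w3: s2 → s0 → s2 → s0  → end s0, accepted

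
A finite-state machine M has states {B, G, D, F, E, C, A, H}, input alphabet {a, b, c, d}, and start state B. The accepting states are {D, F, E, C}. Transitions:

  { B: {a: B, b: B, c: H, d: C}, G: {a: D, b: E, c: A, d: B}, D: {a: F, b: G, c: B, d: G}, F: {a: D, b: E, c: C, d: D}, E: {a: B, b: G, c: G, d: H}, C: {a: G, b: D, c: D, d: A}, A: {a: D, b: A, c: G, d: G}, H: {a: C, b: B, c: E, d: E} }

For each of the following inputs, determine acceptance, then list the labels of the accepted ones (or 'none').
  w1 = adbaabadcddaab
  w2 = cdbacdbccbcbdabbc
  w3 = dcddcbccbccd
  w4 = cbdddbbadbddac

w1: Trace: B -a-> B -d-> C -b-> D -a-> F -a-> D -b-> G -a-> D -d-> G -c-> A -d-> G -d-> B -a-> B -a-> B -b-> B  → end B, rejected
w2: Trace: B -c-> H -d-> E -b-> G -a-> D -c-> B -d-> C -b-> D -c-> B -c-> H -b-> B -c-> H -b-> B -d-> C -a-> G -b-> E -b-> G -c-> A  → end A, rejected
w3: Trace: B -d-> C -c-> D -d-> G -d-> B -c-> H -b-> B -c-> H -c-> E -b-> G -c-> A -c-> G -d-> B  → end B, rejected
w4: Trace: B -c-> H -b-> B -d-> C -d-> A -d-> G -b-> E -b-> G -a-> D -d-> G -b-> E -d-> H -d-> E -a-> B -c-> H  → end H, rejected

none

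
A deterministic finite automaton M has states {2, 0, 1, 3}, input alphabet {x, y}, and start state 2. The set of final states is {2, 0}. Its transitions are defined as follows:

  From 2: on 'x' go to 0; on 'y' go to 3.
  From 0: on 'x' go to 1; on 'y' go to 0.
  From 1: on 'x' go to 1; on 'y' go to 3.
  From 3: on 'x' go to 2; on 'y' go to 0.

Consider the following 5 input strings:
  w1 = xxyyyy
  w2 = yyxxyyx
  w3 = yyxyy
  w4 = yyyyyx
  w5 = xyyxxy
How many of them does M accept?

2

w1: Trace: 2 -x-> 0 -x-> 1 -y-> 3 -y-> 0 -y-> 0 -y-> 0  → end 0, accepted
w2: Trace: 2 -y-> 3 -y-> 0 -x-> 1 -x-> 1 -y-> 3 -y-> 0 -x-> 1  → end 1, rejected
w3: Trace: 2 -y-> 3 -y-> 0 -x-> 1 -y-> 3 -y-> 0  → end 0, accepted
w4: Trace: 2 -y-> 3 -y-> 0 -y-> 0 -y-> 0 -y-> 0 -x-> 1  → end 1, rejected
w5: Trace: 2 -x-> 0 -y-> 0 -y-> 0 -x-> 1 -x-> 1 -y-> 3  → end 3, rejected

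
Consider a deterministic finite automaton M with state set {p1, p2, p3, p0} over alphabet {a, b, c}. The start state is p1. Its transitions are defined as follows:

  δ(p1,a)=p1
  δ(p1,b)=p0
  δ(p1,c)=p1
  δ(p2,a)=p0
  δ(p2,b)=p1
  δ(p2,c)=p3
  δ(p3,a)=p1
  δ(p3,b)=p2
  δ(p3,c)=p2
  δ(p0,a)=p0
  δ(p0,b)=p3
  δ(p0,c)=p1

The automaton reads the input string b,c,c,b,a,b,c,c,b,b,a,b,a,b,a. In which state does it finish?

p1 → p0 → p1 → p1 → p0 → p0 → p3 → p2 → p3 → p2 → p1 → p1 → p0 → p0 → p3 → p1

p1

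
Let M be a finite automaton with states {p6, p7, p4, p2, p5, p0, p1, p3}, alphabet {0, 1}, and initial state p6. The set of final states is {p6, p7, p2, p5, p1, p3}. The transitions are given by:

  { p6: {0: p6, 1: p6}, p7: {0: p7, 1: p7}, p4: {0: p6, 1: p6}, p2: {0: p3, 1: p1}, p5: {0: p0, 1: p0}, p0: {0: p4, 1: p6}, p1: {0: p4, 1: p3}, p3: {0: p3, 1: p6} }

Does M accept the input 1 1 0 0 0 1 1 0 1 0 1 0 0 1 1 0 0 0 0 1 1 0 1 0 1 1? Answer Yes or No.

p6 → p6 → p6 → p6 → p6 → p6 → p6 → p6 → p6 → p6 → p6 → p6 → p6 → p6 → p6 → p6 → p6 → p6 → p6 → p6 → p6 → p6 → p6 → p6 → p6 → p6 → p6
End state p6 is accepting.

Yes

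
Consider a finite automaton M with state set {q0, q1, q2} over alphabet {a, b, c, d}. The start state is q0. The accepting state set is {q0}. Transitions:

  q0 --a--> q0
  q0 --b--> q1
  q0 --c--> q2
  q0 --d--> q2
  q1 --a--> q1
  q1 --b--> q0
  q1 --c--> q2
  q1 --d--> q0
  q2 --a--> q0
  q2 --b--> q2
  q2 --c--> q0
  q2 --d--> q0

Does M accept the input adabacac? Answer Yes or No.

Trace: q0 -a-> q0 -d-> q2 -a-> q0 -b-> q1 -a-> q1 -c-> q2 -a-> q0 -c-> q2
End state q2 is not accepting.

No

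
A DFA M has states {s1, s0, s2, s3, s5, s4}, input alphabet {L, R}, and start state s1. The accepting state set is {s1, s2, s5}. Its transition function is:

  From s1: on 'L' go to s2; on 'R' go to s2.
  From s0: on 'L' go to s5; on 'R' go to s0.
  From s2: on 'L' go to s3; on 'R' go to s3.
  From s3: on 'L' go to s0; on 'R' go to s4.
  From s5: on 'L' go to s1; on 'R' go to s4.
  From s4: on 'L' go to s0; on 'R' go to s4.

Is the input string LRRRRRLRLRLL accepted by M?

Yes

Trace: s1 -L-> s2 -R-> s3 -R-> s4 -R-> s4 -R-> s4 -R-> s4 -L-> s0 -R-> s0 -L-> s5 -R-> s4 -L-> s0 -L-> s5
End state s5 is accepting.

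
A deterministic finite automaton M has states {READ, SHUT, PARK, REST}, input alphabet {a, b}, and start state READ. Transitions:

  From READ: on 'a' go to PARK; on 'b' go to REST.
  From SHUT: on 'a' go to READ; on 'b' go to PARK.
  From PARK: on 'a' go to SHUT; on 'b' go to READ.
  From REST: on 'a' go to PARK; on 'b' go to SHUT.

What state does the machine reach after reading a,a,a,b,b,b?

start at READ
read 'a': READ → PARK
read 'a': PARK → SHUT
read 'a': SHUT → READ
read 'b': READ → REST
read 'b': REST → SHUT
read 'b': SHUT → PARK

PARK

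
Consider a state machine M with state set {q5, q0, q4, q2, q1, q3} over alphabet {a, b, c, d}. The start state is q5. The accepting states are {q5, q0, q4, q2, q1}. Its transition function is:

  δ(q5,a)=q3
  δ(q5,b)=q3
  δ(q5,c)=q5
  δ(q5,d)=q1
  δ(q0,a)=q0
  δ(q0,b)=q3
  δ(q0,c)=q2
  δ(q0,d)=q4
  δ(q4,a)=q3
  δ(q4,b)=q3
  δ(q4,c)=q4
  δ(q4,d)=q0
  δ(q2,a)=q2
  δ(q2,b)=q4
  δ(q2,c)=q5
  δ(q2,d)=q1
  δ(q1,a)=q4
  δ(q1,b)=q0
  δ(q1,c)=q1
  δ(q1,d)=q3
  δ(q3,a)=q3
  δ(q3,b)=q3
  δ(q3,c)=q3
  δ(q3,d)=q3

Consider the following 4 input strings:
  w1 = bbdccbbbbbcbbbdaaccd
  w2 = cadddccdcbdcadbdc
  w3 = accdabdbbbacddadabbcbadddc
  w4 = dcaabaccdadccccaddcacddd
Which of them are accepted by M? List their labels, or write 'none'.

none

w1:
  start at q5
  read 'b': q5 → q3
  read 'b': q3 → q3
  read 'd': q3 → q3
  read 'c': q3 → q3
  read 'c': q3 → q3
  read 'b': q3 → q3
  read 'b': q3 → q3
  read 'b': q3 → q3
  read 'b': q3 → q3
  read 'b': q3 → q3
  read 'c': q3 → q3
  read 'b': q3 → q3
  read 'b': q3 → q3
  read 'b': q3 → q3
  read 'd': q3 → q3
  read 'a': q3 → q3
  read 'a': q3 → q3
  read 'c': q3 → q3
  read 'c': q3 → q3
  read 'd': q3 → q3
  end q3, rejected
w2:
  start at q5
  read 'c': q5 → q5
  read 'a': q5 → q3
  read 'd': q3 → q3
  read 'd': q3 → q3
  read 'd': q3 → q3
  read 'c': q3 → q3
  read 'c': q3 → q3
  read 'd': q3 → q3
  read 'c': q3 → q3
  read 'b': q3 → q3
  read 'd': q3 → q3
  read 'c': q3 → q3
  read 'a': q3 → q3
  read 'd': q3 → q3
  read 'b': q3 → q3
  read 'd': q3 → q3
  read 'c': q3 → q3
  end q3, rejected
w3:
  start at q5
  read 'a': q5 → q3
  read 'c': q3 → q3
  read 'c': q3 → q3
  read 'd': q3 → q3
  read 'a': q3 → q3
  read 'b': q3 → q3
  read 'd': q3 → q3
  read 'b': q3 → q3
  read 'b': q3 → q3
  read 'b': q3 → q3
  read 'a': q3 → q3
  read 'c': q3 → q3
  read 'd': q3 → q3
  read 'd': q3 → q3
  read 'a': q3 → q3
  read 'd': q3 → q3
  read 'a': q3 → q3
  read 'b': q3 → q3
  read 'b': q3 → q3
  read 'c': q3 → q3
  read 'b': q3 → q3
  read 'a': q3 → q3
  read 'd': q3 → q3
  read 'd': q3 → q3
  read 'd': q3 → q3
  read 'c': q3 → q3
  end q3, rejected
w4:
  start at q5
  read 'd': q5 → q1
  read 'c': q1 → q1
  read 'a': q1 → q4
  read 'a': q4 → q3
  read 'b': q3 → q3
  read 'a': q3 → q3
  read 'c': q3 → q3
  read 'c': q3 → q3
  read 'd': q3 → q3
  read 'a': q3 → q3
  read 'd': q3 → q3
  read 'c': q3 → q3
  read 'c': q3 → q3
  read 'c': q3 → q3
  read 'c': q3 → q3
  read 'a': q3 → q3
  read 'd': q3 → q3
  read 'd': q3 → q3
  read 'c': q3 → q3
  read 'a': q3 → q3
  read 'c': q3 → q3
  read 'd': q3 → q3
  read 'd': q3 → q3
  read 'd': q3 → q3
  end q3, rejected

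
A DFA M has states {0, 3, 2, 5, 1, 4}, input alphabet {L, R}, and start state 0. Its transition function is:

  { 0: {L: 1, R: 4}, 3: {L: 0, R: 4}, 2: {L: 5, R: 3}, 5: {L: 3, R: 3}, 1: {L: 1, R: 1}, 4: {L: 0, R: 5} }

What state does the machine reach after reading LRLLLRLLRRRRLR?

1

0 → 1 → 1 → 1 → 1 → 1 → 1 → 1 → 1 → 1 → 1 → 1 → 1 → 1 → 1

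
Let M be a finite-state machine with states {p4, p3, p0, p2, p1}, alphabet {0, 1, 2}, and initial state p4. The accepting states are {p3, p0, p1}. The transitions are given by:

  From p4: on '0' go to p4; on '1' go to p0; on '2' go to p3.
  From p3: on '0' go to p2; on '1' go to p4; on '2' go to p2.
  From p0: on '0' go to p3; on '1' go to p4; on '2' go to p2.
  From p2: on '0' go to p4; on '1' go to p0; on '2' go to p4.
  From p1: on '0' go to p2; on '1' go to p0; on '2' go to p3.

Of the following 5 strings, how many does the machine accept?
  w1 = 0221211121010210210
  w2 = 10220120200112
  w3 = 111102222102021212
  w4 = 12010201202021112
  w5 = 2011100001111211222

2

w1:
  start at p4
  read '0': p4 → p4
  read '2': p4 → p3
  read '2': p3 → p2
  read '1': p2 → p0
  read '2': p0 → p2
  read '1': p2 → p0
  read '1': p0 → p4
  read '1': p4 → p0
  read '2': p0 → p2
  read '1': p2 → p0
  read '0': p0 → p3
  read '1': p3 → p4
  read '0': p4 → p4
  read '2': p4 → p3
  read '1': p3 → p4
  read '0': p4 → p4
  read '2': p4 → p3
  read '1': p3 → p4
  read '0': p4 → p4
  end p4, rejected
w2:
  start at p4
  read '1': p4 → p0
  read '0': p0 → p3
  read '2': p3 → p2
  read '2': p2 → p4
  read '0': p4 → p4
  read '1': p4 → p0
  read '2': p0 → p2
  read '0': p2 → p4
  read '2': p4 → p3
  read '0': p3 → p2
  read '0': p2 → p4
  read '1': p4 → p0
  read '1': p0 → p4
  read '2': p4 → p3
  end p3, accepted
w3:
  start at p4
  read '1': p4 → p0
  read '1': p0 → p4
  read '1': p4 → p0
  read '1': p0 → p4
  read '0': p4 → p4
  read '2': p4 → p3
  read '2': p3 → p2
  read '2': p2 → p4
  read '2': p4 → p3
  read '1': p3 → p4
  read '0': p4 → p4
  read '2': p4 → p3
  read '0': p3 → p2
  read '2': p2 → p4
  read '1': p4 → p0
  read '2': p0 → p2
  read '1': p2 → p0
  read '2': p0 → p2
  end p2, rejected
w4:
  start at p4
  read '1': p4 → p0
  read '2': p0 → p2
  read '0': p2 → p4
  read '1': p4 → p0
  read '0': p0 → p3
  read '2': p3 → p2
  read '0': p2 → p4
  read '1': p4 → p0
  read '2': p0 → p2
  read '0': p2 → p4
  read '2': p4 → p3
  read '0': p3 → p2
  read '2': p2 → p4
  read '1': p4 → p0
  read '1': p0 → p4
  read '1': p4 → p0
  read '2': p0 → p2
  end p2, rejected
w5:
  start at p4
  read '2': p4 → p3
  read '0': p3 → p2
  read '1': p2 → p0
  read '1': p0 → p4
  read '1': p4 → p0
  read '0': p0 → p3
  read '0': p3 → p2
  read '0': p2 → p4
  read '0': p4 → p4
  read '1': p4 → p0
  read '1': p0 → p4
  read '1': p4 → p0
  read '1': p0 → p4
  read '2': p4 → p3
  read '1': p3 → p4
  read '1': p4 → p0
  read '2': p0 → p2
  read '2': p2 → p4
  read '2': p4 → p3
  end p3, accepted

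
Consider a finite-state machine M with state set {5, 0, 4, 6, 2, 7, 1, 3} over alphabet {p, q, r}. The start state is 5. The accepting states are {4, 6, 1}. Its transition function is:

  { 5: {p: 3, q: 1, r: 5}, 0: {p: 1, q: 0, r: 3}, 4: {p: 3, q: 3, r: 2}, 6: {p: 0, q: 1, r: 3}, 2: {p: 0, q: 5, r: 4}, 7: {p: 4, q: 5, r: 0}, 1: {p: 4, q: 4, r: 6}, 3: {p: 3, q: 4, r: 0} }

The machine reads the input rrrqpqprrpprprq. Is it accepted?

5 → 5 → 5 → 5 → 1 → 4 → 3 → 3 → 0 → 3 → 3 → 3 → 0 → 1 → 6 → 1
End state 1 is accepting.

Yes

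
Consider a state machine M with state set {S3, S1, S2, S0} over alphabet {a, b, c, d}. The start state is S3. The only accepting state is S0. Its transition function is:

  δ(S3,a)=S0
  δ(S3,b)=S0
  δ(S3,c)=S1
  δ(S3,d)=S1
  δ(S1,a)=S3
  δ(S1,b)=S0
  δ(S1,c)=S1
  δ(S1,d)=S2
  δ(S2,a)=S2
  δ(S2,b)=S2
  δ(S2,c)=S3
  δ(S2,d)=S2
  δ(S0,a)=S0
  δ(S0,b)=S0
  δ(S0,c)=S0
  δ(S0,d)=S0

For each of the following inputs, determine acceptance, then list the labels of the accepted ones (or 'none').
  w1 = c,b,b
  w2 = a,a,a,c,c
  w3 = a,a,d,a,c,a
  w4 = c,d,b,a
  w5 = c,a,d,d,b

w1, w2, w3

w1: S3 → S1 → S0 → S0  → end S0, accepted
w2: S3 → S0 → S0 → S0 → S0 → S0  → end S0, accepted
w3: S3 → S0 → S0 → S0 → S0 → S0 → S0  → end S0, accepted
w4: S3 → S1 → S2 → S2 → S2  → end S2, rejected
w5: S3 → S1 → S3 → S1 → S2 → S2  → end S2, rejected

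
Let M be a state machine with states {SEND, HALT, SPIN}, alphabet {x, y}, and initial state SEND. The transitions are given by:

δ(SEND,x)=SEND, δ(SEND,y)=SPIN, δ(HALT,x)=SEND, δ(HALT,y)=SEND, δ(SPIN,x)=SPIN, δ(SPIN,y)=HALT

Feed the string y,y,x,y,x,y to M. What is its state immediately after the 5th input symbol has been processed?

Trace: SEND -y-> SPIN -y-> HALT -x-> SEND -y-> SPIN -x-> SPIN
After 5 symbols: SPIN.

SPIN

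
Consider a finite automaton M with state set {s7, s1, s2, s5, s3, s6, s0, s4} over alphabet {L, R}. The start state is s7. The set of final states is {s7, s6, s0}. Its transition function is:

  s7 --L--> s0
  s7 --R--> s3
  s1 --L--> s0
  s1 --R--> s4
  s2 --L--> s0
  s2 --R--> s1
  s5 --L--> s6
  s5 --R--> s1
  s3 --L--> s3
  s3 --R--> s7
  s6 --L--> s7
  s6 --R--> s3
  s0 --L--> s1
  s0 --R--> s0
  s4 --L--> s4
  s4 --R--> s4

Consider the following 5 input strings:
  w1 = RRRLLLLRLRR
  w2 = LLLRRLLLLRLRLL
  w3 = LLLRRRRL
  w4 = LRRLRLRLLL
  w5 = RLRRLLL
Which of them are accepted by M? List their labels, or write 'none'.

w1

w1:
  start at s7
  read 'R': s7 → s3
  read 'R': s3 → s7
  read 'R': s7 → s3
  read 'L': s3 → s3
  read 'L': s3 → s3
  read 'L': s3 → s3
  read 'L': s3 → s3
  read 'R': s3 → s7
  read 'L': s7 → s0
  read 'R': s0 → s0
  read 'R': s0 → s0
  end s0, accepted
w2:
  start at s7
  read 'L': s7 → s0
  read 'L': s0 → s1
  read 'L': s1 → s0
  read 'R': s0 → s0
  read 'R': s0 → s0
  read 'L': s0 → s1
  read 'L': s1 → s0
  read 'L': s0 → s1
  read 'L': s1 → s0
  read 'R': s0 → s0
  read 'L': s0 → s1
  read 'R': s1 → s4
  read 'L': s4 → s4
  read 'L': s4 → s4
  end s4, rejected
w3:
  start at s7
  read 'L': s7 → s0
  read 'L': s0 → s1
  read 'L': s1 → s0
  read 'R': s0 → s0
  read 'R': s0 → s0
  read 'R': s0 → s0
  read 'R': s0 → s0
  read 'L': s0 → s1
  end s1, rejected
w4:
  start at s7
  read 'L': s7 → s0
  read 'R': s0 → s0
  read 'R': s0 → s0
  read 'L': s0 → s1
  read 'R': s1 → s4
  read 'L': s4 → s4
  read 'R': s4 → s4
  read 'L': s4 → s4
  read 'L': s4 → s4
  read 'L': s4 → s4
  end s4, rejected
w5:
  start at s7
  read 'R': s7 → s3
  read 'L': s3 → s3
  read 'R': s3 → s7
  read 'R': s7 → s3
  read 'L': s3 → s3
  read 'L': s3 → s3
  read 'L': s3 → s3
  end s3, rejected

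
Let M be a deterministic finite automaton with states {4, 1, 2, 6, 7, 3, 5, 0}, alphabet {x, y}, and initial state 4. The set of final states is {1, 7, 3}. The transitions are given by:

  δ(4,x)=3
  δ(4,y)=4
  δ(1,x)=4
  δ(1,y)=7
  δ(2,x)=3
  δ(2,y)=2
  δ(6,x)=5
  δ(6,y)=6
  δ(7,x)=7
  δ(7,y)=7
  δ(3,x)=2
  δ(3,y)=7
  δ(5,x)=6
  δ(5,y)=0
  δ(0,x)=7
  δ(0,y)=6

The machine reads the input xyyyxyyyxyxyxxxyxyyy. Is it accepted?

Yes

4 → 3 → 7 → 7 → 7 → 7 → 7 → 7 → 7 → 7 → 7 → 7 → 7 → 7 → 7 → 7 → 7 → 7 → 7 → 7 → 7
End state 7 is accepting.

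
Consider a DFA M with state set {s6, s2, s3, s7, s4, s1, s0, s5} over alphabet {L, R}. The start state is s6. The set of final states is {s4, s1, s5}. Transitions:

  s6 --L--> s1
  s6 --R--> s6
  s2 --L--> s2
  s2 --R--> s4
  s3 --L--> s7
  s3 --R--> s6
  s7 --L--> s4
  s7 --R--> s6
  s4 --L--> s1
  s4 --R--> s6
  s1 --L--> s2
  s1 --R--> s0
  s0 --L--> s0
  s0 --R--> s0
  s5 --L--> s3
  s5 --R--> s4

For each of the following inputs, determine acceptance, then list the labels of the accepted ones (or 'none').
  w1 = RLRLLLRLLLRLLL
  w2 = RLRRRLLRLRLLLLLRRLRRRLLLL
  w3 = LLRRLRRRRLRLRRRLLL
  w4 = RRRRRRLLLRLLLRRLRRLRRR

w1: s6 → s6 → s1 → s0 → s0 → s0 → s0 → s0 → s0 → s0 → s0 → s0 → s0 → s0 → s0  → end s0, rejected
w2: s6 → s6 → s1 → s0 → s0 → s0 → s0 → s0 → s0 → s0 → s0 → s0 → s0 → s0 → s0 → s0 → s0 → s0 → s0 → s0 → s0 → s0 → s0 → s0 → s0 → s0  → end s0, rejected
w3: s6 → s1 → s2 → s4 → s6 → s1 → s0 → s0 → s0 → s0 → s0 → s0 → s0 → s0 → s0 → s0 → s0 → s0 → s0  → end s0, rejected
w4: s6 → s6 → s6 → s6 → s6 → s6 → s6 → s1 → s2 → s2 → s4 → s1 → s2 → s2 → s4 → s6 → s1 → s0 → s0 → s0 → s0 → s0 → s0  → end s0, rejected

none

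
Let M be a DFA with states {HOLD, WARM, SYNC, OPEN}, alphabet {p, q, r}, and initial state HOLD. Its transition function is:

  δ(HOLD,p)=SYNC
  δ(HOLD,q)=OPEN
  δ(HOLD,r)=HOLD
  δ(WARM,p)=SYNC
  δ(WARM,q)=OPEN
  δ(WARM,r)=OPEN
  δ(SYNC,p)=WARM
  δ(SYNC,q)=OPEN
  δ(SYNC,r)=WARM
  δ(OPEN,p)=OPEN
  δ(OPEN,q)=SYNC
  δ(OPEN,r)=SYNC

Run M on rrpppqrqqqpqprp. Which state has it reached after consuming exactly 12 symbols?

start at HOLD
read 'r': HOLD → HOLD
read 'r': HOLD → HOLD
read 'p': HOLD → SYNC
read 'p': SYNC → WARM
read 'p': WARM → SYNC
read 'q': SYNC → OPEN
read 'r': OPEN → SYNC
read 'q': SYNC → OPEN
read 'q': OPEN → SYNC
read 'q': SYNC → OPEN
read 'p': OPEN → OPEN
read 'q': OPEN → SYNC
After 12 symbols: SYNC.

SYNC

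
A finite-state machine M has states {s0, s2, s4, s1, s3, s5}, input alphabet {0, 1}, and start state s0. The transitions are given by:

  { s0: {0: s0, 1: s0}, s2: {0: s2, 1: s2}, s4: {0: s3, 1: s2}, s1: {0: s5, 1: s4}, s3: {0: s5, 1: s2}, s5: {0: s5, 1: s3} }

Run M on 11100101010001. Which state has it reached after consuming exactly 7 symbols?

Trace: s0 -1-> s0 -1-> s0 -1-> s0 -0-> s0 -0-> s0 -1-> s0 -0-> s0
After 7 symbols: s0.

s0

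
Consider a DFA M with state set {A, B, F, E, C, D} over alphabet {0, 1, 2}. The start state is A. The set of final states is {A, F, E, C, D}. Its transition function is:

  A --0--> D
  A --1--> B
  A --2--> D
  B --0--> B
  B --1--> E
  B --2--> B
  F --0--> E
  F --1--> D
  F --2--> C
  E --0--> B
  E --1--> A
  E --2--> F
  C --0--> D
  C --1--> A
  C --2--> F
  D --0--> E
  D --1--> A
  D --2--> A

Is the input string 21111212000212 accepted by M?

Trace: A -2-> D -1-> A -1-> B -1-> E -1-> A -2-> D -1-> A -2-> D -0-> E -0-> B -0-> B -2-> B -1-> E -2-> F
End state F is accepting.

Yes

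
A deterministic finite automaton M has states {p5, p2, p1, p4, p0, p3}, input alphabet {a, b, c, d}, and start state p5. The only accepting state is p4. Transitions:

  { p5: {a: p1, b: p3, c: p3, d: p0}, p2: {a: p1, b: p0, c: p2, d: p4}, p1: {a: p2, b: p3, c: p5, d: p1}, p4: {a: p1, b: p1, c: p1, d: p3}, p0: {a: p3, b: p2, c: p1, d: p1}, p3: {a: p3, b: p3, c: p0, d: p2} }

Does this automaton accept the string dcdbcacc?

No

start at p5
read 'd': p5 → p0
read 'c': p0 → p1
read 'd': p1 → p1
read 'b': p1 → p3
read 'c': p3 → p0
read 'a': p0 → p3
read 'c': p3 → p0
read 'c': p0 → p1
End state p1 is not accepting.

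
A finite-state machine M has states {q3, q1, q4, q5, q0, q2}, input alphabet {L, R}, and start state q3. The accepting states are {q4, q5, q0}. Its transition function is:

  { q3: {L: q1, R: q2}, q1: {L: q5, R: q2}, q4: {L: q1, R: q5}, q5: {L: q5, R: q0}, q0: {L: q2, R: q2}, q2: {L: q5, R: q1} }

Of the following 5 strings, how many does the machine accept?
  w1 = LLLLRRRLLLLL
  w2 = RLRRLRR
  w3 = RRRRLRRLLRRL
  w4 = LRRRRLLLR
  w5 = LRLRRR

3

w1: q3 → q1 → q5 → q5 → q5 → q0 → q2 → q1 → q5 → q5 → q5 → q5 → q5  → end q5, accepted
w2: q3 → q2 → q5 → q0 → q2 → q5 → q0 → q2  → end q2, rejected
w3: q3 → q2 → q1 → q2 → q1 → q5 → q0 → q2 → q5 → q5 → q0 → q2 → q5  → end q5, accepted
w4: q3 → q1 → q2 → q1 → q2 → q1 → q5 → q5 → q5 → q0  → end q0, accepted
w5: q3 → q1 → q2 → q5 → q0 → q2 → q1  → end q1, rejected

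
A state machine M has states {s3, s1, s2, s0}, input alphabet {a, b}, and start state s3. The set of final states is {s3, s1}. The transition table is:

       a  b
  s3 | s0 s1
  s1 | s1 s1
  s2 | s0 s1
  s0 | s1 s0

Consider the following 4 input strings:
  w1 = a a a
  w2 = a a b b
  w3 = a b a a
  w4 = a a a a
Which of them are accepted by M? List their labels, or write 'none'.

w1, w2, w3, w4

w1: s3 → s0 → s1 → s1  → end s1, accepted
w2: s3 → s0 → s1 → s1 → s1  → end s1, accepted
w3: s3 → s0 → s0 → s1 → s1  → end s1, accepted
w4: s3 → s0 → s1 → s1 → s1  → end s1, accepted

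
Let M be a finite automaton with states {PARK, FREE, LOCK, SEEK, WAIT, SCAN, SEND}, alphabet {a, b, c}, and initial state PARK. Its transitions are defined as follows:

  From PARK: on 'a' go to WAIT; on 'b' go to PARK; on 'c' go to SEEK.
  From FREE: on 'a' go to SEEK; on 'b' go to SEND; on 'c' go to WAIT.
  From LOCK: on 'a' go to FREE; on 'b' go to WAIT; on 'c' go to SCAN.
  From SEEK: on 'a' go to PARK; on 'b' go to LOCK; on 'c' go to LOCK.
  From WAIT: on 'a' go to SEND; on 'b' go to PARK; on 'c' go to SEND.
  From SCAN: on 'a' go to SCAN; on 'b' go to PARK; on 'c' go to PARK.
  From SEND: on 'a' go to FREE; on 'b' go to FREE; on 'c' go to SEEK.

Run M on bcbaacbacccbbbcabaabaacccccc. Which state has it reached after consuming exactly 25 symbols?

SCAN

start at PARK
read 'b': PARK → PARK
read 'c': PARK → SEEK
read 'b': SEEK → LOCK
read 'a': LOCK → FREE
read 'a': FREE → SEEK
read 'c': SEEK → LOCK
read 'b': LOCK → WAIT
read 'a': WAIT → SEND
read 'c': SEND → SEEK
read 'c': SEEK → LOCK
read 'c': LOCK → SCAN
read 'b': SCAN → PARK
read 'b': PARK → PARK
read 'b': PARK → PARK
read 'c': PARK → SEEK
read 'a': SEEK → PARK
read 'b': PARK → PARK
read 'a': PARK → WAIT
read 'a': WAIT → SEND
read 'b': SEND → FREE
read 'a': FREE → SEEK
read 'a': SEEK → PARK
read 'c': PARK → SEEK
read 'c': SEEK → LOCK
read 'c': LOCK → SCAN
After 25 symbols: SCAN.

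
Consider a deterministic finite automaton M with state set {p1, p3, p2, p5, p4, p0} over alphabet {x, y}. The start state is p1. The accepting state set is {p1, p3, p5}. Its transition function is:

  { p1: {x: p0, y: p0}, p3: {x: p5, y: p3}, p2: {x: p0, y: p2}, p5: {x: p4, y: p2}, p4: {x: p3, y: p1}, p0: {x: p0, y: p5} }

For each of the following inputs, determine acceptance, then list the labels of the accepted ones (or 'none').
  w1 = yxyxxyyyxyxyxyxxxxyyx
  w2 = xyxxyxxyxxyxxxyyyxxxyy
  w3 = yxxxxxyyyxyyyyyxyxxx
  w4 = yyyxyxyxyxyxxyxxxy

w1: Trace: p1 -y-> p0 -x-> p0 -y-> p5 -x-> p4 -x-> p3 -y-> p3 -y-> p3 -y-> p3 -x-> p5 -y-> p2 -x-> p0 -y-> p5 -x-> p4 -y-> p1 -x-> p0 -x-> p0 -x-> p0 -x-> p0 -y-> p5 -y-> p2 -x-> p0  → end p0, rejected
w2: Trace: p1 -x-> p0 -y-> p5 -x-> p4 -x-> p3 -y-> p3 -x-> p5 -x-> p4 -y-> p1 -x-> p0 -x-> p0 -y-> p5 -x-> p4 -x-> p3 -x-> p5 -y-> p2 -y-> p2 -y-> p2 -x-> p0 -x-> p0 -x-> p0 -y-> p5 -y-> p2  → end p2, rejected
w3: Trace: p1 -y-> p0 -x-> p0 -x-> p0 -x-> p0 -x-> p0 -x-> p0 -y-> p5 -y-> p2 -y-> p2 -x-> p0 -y-> p5 -y-> p2 -y-> p2 -y-> p2 -y-> p2 -x-> p0 -y-> p5 -x-> p4 -x-> p3 -x-> p5  → end p5, accepted
w4: Trace: p1 -y-> p0 -y-> p5 -y-> p2 -x-> p0 -y-> p5 -x-> p4 -y-> p1 -x-> p0 -y-> p5 -x-> p4 -y-> p1 -x-> p0 -x-> p0 -y-> p5 -x-> p4 -x-> p3 -x-> p5 -y-> p2  → end p2, rejected

w3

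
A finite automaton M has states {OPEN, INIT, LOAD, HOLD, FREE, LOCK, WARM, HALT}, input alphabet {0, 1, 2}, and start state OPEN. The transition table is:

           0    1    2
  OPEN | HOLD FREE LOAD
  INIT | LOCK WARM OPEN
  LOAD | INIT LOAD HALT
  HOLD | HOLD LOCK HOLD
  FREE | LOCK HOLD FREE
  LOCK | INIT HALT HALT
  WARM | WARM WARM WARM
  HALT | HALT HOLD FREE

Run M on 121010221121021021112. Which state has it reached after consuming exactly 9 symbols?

LOAD

Trace: OPEN -1-> FREE -2-> FREE -1-> HOLD -0-> HOLD -1-> LOCK -0-> INIT -2-> OPEN -2-> LOAD -1-> LOAD
After 9 symbols: LOAD.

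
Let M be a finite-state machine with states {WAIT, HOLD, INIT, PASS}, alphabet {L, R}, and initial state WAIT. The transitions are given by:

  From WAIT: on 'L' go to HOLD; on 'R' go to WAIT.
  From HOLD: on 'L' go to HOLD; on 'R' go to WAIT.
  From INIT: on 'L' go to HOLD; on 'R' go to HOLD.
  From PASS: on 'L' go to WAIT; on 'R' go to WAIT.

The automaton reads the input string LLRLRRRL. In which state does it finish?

WAIT → HOLD → HOLD → WAIT → HOLD → WAIT → WAIT → WAIT → HOLD

HOLD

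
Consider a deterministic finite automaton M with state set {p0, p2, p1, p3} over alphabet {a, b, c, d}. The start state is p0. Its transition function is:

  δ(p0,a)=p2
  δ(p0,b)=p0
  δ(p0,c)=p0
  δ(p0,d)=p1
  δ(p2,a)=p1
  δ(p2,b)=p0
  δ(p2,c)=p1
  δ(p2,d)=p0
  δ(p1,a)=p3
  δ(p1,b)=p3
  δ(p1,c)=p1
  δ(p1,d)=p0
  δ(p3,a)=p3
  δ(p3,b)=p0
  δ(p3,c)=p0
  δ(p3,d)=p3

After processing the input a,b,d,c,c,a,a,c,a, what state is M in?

p2

start at p0
read 'a': p0 → p2
read 'b': p2 → p0
read 'd': p0 → p1
read 'c': p1 → p1
read 'c': p1 → p1
read 'a': p1 → p3
read 'a': p3 → p3
read 'c': p3 → p0
read 'a': p0 → p2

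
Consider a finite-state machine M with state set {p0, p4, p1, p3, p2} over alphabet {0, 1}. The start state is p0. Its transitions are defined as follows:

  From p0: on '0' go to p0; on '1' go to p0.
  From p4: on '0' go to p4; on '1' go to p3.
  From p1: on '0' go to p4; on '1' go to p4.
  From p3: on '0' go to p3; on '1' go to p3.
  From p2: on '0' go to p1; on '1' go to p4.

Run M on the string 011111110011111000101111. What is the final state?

p0

Trace: p0 -0-> p0 -1-> p0 -1-> p0 -1-> p0 -1-> p0 -1-> p0 -1-> p0 -1-> p0 -0-> p0 -0-> p0 -1-> p0 -1-> p0 -1-> p0 -1-> p0 -1-> p0 -0-> p0 -0-> p0 -0-> p0 -1-> p0 -0-> p0 -1-> p0 -1-> p0 -1-> p0 -1-> p0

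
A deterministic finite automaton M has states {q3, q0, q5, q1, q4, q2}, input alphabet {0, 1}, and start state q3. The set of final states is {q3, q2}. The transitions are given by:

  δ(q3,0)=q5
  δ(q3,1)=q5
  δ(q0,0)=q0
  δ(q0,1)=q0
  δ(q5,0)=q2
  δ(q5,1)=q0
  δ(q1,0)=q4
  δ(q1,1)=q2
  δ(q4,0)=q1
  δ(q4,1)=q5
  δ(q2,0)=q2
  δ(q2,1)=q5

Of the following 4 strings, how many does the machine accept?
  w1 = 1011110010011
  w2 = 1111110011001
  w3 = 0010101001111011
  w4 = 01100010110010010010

w1: q3 → q5 → q2 → q5 → q0 → q0 → q0 → q0 → q0 → q0 → q0 → q0 → q0 → q0  → end q0, rejected
w2: q3 → q5 → q0 → q0 → q0 → q0 → q0 → q0 → q0 → q0 → q0 → q0 → q0 → q0  → end q0, rejected
w3: q3 → q5 → q2 → q5 → q2 → q5 → q2 → q5 → q2 → q2 → q5 → q0 → q0 → q0 → q0 → q0 → q0  → end q0, rejected
w4: q3 → q5 → q0 → q0 → q0 → q0 → q0 → q0 → q0 → q0 → q0 → q0 → q0 → q0 → q0 → q0 → q0 → q0 → q0 → q0 → q0  → end q0, rejected

0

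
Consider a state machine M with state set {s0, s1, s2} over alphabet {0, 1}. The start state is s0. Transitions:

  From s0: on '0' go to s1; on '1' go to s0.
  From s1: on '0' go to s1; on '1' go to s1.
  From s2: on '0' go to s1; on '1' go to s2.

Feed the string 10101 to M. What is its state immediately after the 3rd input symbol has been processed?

start at s0
read '1': s0 → s0
read '0': s0 → s1
read '1': s1 → s1
After 3 symbols: s1.

s1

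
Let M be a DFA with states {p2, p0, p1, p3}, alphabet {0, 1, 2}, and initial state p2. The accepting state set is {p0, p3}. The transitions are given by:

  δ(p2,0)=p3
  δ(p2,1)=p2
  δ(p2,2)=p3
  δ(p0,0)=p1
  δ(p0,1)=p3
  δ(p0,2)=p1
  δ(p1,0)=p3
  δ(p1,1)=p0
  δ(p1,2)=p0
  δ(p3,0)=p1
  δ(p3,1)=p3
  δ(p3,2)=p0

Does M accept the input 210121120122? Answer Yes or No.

Yes

start at p2
read '2': p2 → p3
read '1': p3 → p3
read '0': p3 → p1
read '1': p1 → p0
read '2': p0 → p1
read '1': p1 → p0
read '1': p0 → p3
read '2': p3 → p0
read '0': p0 → p1
read '1': p1 → p0
read '2': p0 → p1
read '2': p1 → p0
End state p0 is accepting.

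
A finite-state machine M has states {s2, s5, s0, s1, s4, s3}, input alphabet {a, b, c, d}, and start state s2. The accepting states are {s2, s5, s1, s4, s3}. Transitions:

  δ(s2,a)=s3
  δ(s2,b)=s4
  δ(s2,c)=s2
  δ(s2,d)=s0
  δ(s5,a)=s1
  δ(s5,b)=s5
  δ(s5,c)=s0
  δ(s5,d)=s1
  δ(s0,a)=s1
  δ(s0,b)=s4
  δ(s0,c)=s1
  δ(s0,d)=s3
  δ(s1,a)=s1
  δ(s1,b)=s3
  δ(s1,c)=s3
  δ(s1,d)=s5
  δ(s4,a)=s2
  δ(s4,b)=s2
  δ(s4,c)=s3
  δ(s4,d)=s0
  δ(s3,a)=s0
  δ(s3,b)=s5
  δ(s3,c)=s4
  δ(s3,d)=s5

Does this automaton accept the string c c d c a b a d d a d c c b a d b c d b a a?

Yes

Trace: s2 -c-> s2 -c-> s2 -d-> s0 -c-> s1 -a-> s1 -b-> s3 -a-> s0 -d-> s3 -d-> s5 -a-> s1 -d-> s5 -c-> s0 -c-> s1 -b-> s3 -a-> s0 -d-> s3 -b-> s5 -c-> s0 -d-> s3 -b-> s5 -a-> s1 -a-> s1
End state s1 is accepting.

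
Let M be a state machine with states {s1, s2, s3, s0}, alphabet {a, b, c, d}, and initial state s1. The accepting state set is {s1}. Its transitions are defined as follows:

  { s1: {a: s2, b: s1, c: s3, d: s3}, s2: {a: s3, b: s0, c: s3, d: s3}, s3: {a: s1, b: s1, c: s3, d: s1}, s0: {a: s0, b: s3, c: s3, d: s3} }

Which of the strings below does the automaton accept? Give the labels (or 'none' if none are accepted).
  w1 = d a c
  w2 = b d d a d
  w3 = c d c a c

none

w1: s1 → s3 → s1 → s3  → end s3, rejected
w2: s1 → s1 → s3 → s1 → s2 → s3  → end s3, rejected
w3: s1 → s3 → s1 → s3 → s1 → s3  → end s3, rejected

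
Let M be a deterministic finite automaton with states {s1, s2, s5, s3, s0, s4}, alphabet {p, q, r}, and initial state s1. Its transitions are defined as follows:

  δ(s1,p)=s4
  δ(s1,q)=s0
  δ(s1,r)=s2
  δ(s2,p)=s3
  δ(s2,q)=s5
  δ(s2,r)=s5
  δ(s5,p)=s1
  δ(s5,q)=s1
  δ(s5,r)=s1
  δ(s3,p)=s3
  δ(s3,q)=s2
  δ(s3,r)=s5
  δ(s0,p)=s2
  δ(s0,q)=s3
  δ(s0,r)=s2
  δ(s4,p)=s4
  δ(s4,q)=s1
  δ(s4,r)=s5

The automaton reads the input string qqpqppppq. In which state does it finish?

s1 → s0 → s3 → s3 → s2 → s3 → s3 → s3 → s3 → s2

s2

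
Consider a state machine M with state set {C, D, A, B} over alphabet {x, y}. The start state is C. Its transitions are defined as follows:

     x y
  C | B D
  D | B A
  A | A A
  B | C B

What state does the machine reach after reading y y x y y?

A

start at C
read 'y': C → D
read 'y': D → A
read 'x': A → A
read 'y': A → A
read 'y': A → A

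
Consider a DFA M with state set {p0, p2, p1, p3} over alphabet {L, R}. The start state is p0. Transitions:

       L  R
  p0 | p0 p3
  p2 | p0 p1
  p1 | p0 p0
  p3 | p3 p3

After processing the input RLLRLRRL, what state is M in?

p3

Trace: p0 -R-> p3 -L-> p3 -L-> p3 -R-> p3 -L-> p3 -R-> p3 -R-> p3 -L-> p3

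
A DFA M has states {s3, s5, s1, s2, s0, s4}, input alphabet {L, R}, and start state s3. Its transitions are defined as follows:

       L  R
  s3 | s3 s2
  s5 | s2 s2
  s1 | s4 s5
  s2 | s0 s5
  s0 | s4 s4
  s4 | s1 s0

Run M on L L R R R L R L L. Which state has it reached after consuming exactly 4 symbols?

s3 → s3 → s3 → s2 → s5
After 4 symbols: s5.

s5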